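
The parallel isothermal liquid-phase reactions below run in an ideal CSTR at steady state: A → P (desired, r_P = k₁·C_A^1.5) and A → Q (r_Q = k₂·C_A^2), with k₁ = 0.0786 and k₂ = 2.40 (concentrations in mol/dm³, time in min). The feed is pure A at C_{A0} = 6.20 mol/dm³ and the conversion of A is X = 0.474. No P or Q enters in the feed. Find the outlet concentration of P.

Exit C_A = C_{A0}(1−X) = 6.20×0.526 = 3.261 mol/dm³.
In a CSTR the entire volume is at exit conditions, so r_P = 0.0786×3.261^1.5 = 0.4629 and r_Q = 2.40×3.261^2 = 25.53.
Fraction of consumed A going to P: r_P/(r_P+r_Q) = 0.01781.
C_P = 0.01781·C_{A0}·X = 0.01781×6.20×0.474 = 0.0523 mol/dm³.

0.0523 mol/dm³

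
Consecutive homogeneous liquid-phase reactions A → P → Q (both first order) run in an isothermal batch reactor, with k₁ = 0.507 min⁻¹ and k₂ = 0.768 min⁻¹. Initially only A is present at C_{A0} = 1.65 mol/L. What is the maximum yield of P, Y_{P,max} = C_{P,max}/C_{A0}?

0.295

For a first-order series the maximum intermediate yield is C_{P,max}/C_{A0} = (k₁/k₂)^[k₂/(k₂−k₁)].
= (0.507/0.768)^(0.768/(0.768−0.507)) = (0.6602)^(2.943) = 0.2946.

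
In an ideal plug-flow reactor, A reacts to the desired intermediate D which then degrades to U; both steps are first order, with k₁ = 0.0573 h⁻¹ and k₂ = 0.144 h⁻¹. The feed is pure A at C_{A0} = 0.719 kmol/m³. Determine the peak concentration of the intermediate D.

Evaluating C_D at τ_opt = ln(k₂/k₁)/(k₂−k₁) gives C_{D,max}/C_{A0} = (k₁/k₂)^[k₂/(k₂−k₁)].
= (0.0573/0.144)^(0.144/(0.144−0.0573)) = (0.3979)^(1.661) = 0.2164.
C_{D,max} = 0.2164×0.719 = 0.156 kmol/m³.

0.156 kmol/m³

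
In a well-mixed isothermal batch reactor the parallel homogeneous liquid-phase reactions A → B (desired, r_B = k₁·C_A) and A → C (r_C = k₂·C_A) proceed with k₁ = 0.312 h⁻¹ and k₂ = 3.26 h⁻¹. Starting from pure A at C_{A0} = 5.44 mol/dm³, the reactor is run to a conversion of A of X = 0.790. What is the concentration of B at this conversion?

0.375 mol/dm³

C_A = C_{A0}(1−X) = 1.142 mol/dm³.
Both paths are first order in A, so the instantaneous fraction to B is constant: dC_B/d(−C_A) = k₁/(k₁+k₂) = 0.08735.
C_B = 0.08735·(C_{A0}−C_A) = 0.08735×4.298 = 0.375 mol/dm³.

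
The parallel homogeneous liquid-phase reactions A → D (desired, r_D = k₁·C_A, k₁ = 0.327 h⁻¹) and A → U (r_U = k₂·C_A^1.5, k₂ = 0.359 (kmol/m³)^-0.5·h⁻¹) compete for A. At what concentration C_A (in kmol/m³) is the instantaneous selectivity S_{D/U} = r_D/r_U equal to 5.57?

0.0267 kmol/m³

S_{D/U} = (k₁/k₂)·C_A^-0.5 ⇒ C_A = (S·k₂/k₁)^(-2).
= (5.57×0.359/0.327)^(-2) = (6.115)^(-2) = 0.0267 kmol/m³.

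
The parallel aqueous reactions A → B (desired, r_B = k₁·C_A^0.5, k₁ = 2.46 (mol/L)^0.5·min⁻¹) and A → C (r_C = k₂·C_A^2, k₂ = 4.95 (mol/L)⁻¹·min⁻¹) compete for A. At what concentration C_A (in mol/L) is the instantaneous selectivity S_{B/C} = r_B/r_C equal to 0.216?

1.74 mol/L

S_{B/C} = (k₁/k₂)·C_A^-1.5 ⇒ C_A = (S·k₂/k₁)^(1/(-1.5)).
= (0.216×4.95/2.46)^(-0.6667) = (0.4346)^(-0.6667) = 1.74 mol/L.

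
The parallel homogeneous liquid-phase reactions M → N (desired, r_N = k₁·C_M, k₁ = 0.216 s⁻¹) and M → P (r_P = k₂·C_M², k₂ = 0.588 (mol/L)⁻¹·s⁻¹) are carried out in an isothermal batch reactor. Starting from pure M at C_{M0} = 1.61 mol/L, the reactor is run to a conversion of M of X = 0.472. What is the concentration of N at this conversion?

0.178 mol/L

C_M = C_{M0}(1−X) = 0.8501 mol/L.
Along a PFR/batch, dC_N/dC_M = −r_N/(r_N+r_P) = −k₁/(k₁+k₂·C_M).
Integrating from C_{M0} to C_M: C_N = (0.216/0.588)·ln[(0.216+0.588·1.61)/(0.216+0.588·0.850)] = 0.3673·ln(1.163/0.7158) = 0.1782 mol/L.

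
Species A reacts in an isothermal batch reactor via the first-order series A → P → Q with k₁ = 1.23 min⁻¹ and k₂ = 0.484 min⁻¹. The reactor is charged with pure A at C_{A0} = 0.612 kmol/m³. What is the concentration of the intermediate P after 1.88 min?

Solving the coupled first-order balances gives C_P(t) = [k₁/(k₂−k₁)]·C_{A0}·(e^(−k₁t) − e^(−k₂t)).
e^(−k₁t) = e^(−1.23×1.88) = e^(−2.312) = 0.09902; e^(−k₂t) = e^(−0.9099) = 0.4026.
C_P = 1.23×0.612/(0.484−1.23) × (0.09902−0.4026) = (-1.009)×(-0.3035) = 0.3063 kmol/m³.

0.306 kmol/m³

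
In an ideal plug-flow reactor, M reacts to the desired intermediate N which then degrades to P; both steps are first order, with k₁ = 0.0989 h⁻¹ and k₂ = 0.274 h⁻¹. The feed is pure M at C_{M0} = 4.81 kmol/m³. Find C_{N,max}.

0.976 kmol/m³

For a first-order series the maximum intermediate yield is C_{N,max}/C_{M0} = (k₁/k₂)^[k₂/(k₂−k₁)].
= (0.0989/0.274)^(0.274/(0.274−0.0989)) = (0.3609)^(1.565) = 0.2030.
C_{N,max} = 0.2030×4.81 = 0.976 kmol/m³.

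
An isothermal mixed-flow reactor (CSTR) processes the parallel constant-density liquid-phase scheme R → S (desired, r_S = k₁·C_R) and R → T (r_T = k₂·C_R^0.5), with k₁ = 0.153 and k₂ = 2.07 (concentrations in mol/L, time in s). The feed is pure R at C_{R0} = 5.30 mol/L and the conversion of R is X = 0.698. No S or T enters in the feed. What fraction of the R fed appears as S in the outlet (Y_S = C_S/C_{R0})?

0.0597

Exit C_R = C_{R0}(1−X) = 5.30×0.302 = 1.601 mol/L.
In a CSTR the entire volume is at exit conditions, so r_S = 0.153×1.601 = 0.2449 and r_T = 2.07×1.601^0.5 = 2.619.
Fraction of consumed R going to S: r_S/(r_S+r_T) = 0.08551.
C_S = 0.08551·C_{R0}·X = 0.08551×5.30×0.698 = 0.316 mol/L; Y_S = C_S/C_{R0} = 0.0597.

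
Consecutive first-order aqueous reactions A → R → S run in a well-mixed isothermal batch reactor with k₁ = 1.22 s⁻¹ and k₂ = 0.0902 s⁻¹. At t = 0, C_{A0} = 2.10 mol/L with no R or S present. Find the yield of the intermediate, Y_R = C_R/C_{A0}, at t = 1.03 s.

Solving the coupled first-order balances gives C_R(t) = [k₁/(k₂−k₁)]·C_{A0}·(e^(−k₁t) − e^(−k₂t)).
e^(−k₁t) = e^(−1.22×1.03) = e^(−1.257) = 0.2846; e^(−k₂t) = e^(−0.09291) = 0.9113.
C_R = 1.22×2.10/(0.0902−1.22) × (0.2846−0.9113) = (-2.268)×(-0.6267) = 1.421 mol/L.
Y_R = C_R/C_{A0} = 1.421/2.10 = 0.677.

0.677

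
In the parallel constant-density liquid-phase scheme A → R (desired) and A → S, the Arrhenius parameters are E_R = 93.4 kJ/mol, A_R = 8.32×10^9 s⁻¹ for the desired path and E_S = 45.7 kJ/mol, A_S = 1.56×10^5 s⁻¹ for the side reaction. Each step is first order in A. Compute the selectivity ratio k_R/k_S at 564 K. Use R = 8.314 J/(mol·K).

Since both paths have the same order in A, the concentration cancels and S_{R/S} = k_R/k_S = (A_R/A_S)·exp[(E_S−E_R)/(RT)].
(E_S−E_R)/(RT) = (45.7−93.4)×10³/(8.314×564) = -47700/4689 = -10.17.
k_R/k_S = (8.32×10^9/1.56×10^5)·exp(-10.17) = 53333 × 3.821×10^-5 = 2.04.
Since E_R > E_S, raising the temperature improves selectivity toward R.

2.04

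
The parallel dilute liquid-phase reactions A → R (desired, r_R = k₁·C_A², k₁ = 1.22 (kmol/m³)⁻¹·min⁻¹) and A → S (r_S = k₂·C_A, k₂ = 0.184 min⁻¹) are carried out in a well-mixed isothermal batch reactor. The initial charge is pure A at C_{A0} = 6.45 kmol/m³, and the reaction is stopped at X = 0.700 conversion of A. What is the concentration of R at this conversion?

4.34 kmol/m³

C_A = C_{A0}(1−X) = 1.935 kmol/m³.
Along a PFR/batch, dC_S/dC_A = −r_S/(r_R+r_S) = −k₂/(k₂+k₁·C_A).
Integrating from C_{A0} to C_A: C_S = (0.184/1.22)·ln[(0.184+1.22·6.45)/(0.184+1.22·1.94)] = 0.1508·ln(8.053/2.545) = 0.1737 kmol/m³.
Then C_R = (C_{A0}−C_A) − C_S = 4.515 − 0.1737 = 4.341 kmol/m³.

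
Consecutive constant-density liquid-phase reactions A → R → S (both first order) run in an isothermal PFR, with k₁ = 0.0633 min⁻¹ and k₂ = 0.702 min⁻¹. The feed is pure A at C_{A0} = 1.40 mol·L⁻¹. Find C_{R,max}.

For a first-order series the maximum intermediate yield is C_{R,max}/C_{A0} = (k₁/k₂)^[k₂/(k₂−k₁)].
= (0.0633/0.702)^(0.702/(0.702−0.0633)) = (0.09017)^(1.099) = 0.07104.
C_{R,max} = 0.07104×1.40 = 0.0995 mol·L⁻¹.

0.0995 mol·L⁻¹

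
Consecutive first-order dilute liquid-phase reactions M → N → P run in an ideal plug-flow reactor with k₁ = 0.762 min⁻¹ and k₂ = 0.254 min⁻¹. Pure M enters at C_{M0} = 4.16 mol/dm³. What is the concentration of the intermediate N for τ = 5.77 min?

Solving the coupled first-order balances gives C_N(τ) = [k₁/(k₂−k₁)]·C_{M0}·(e^(−k₁τ) − e^(−k₂τ)).
e^(−k₁τ) = e^(−0.762×5.77) = e^(−4.397) = 0.01232; e^(−k₂τ) = e^(−1.466) = 0.2309.
C_N = 0.762×4.16/(0.254−0.762) × (0.01232−0.2309) = (-6.240)×(-0.2186) = 1.364 mol/dm³.

1.36 mol/dm³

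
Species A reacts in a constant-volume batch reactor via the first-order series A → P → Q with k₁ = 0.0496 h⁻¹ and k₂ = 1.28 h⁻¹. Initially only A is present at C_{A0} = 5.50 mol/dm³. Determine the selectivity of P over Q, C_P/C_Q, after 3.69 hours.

Solving the coupled first-order balances gives C_P(t) = [k₁/(k₂−k₁)]·C_{A0}·(e^(−k₁t) − e^(−k₂t)).
e^(−k₁t) = e^(−0.0496×3.69) = e^(−0.1830) = 0.8327; e^(−k₂t) = e^(−4.723) = 0.008887.
C_P = 0.0496×5.50/(1.28−0.0496) × (0.8327−0.008887) = 0.2217×0.8239 = 0.1827 mol/dm³.
C_A = C_{A0}e^(−k₁t) = 4.580 mol/dm³, so C_Q = C_{A0}−C_A−C_P = 0.7372 mol/dm³; C_P/C_Q = 0.248.

0.248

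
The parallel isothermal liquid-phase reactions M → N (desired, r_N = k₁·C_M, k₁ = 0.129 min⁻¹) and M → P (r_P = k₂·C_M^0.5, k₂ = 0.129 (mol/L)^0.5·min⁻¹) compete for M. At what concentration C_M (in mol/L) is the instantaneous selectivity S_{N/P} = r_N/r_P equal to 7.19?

S_{N/P} = (k₁/k₂)·C_M^0.5 ⇒ C_M = (S·k₂/k₁)^(2).
= (7.19×0.129/0.129)^(2) = (7.190)^(2) = 51.7 mol/L.

51.7 mol/L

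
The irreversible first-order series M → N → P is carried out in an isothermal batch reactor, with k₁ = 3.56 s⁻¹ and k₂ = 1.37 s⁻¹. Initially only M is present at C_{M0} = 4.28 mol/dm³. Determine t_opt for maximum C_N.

The intermediate peaks when r₁ = r₂, i.e. k₁e^(−k₁t) = k₂e^(−k₂t), giving t_opt = ln(k₂/k₁)/(k₂−k₁).
= ln(1.37/3.56)/(1.37−3.56) = ln(0.3848)/-2.190 = -0.9549/-2.190 = 0.436 s.

0.436 s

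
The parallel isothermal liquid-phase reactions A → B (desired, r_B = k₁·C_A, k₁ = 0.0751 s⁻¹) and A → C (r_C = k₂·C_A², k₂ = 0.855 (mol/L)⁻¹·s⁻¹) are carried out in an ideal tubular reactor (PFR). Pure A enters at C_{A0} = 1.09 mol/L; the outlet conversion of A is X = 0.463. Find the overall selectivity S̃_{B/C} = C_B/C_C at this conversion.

C_A = C_{A0}(1−X) = 0.5853 mol/L.
Along a PFR/batch, dC_B/dC_A = −r_B/(r_B+r_C) = −k₁/(k₁+k₂·C_A).
Integrating from C_{A0} to C_A: C_B = (0.0751/0.855)·ln[(0.0751+0.855·1.09)/(0.0751+0.855·0.585)] = 0.08784·ln(1.007/0.5756) = 0.04914 mol/L.
C_C = (C_{A0}−C_A)−C_B = 0.4555 mol/L; S̃_{B/C} = 0.04914/0.4555 = 0.108.

0.108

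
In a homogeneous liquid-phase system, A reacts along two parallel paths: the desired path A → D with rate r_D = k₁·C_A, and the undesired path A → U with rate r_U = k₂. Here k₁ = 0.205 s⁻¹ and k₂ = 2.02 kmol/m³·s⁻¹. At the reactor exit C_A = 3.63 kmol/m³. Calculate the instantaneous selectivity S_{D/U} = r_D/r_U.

0.368

S_{D/U} = r_D/r_U = (k₁·C_A)/(k₂) = (k₁/k₂)·C_A.
= (0.205×3.630) / (2.02) = 0.7441/2.020 = 0.368.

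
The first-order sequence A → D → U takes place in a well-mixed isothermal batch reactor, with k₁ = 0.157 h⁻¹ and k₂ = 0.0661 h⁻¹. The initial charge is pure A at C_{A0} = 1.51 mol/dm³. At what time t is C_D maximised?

Setting dC_D/dt = 0 gives t_opt = ln(k₂/k₁)/(k₂−k₁).
= ln(0.0661/0.157)/(0.0661−0.157) = ln(0.4210)/-0.09090 = -0.8651/-0.09090 = 9.52 h.

9.52 h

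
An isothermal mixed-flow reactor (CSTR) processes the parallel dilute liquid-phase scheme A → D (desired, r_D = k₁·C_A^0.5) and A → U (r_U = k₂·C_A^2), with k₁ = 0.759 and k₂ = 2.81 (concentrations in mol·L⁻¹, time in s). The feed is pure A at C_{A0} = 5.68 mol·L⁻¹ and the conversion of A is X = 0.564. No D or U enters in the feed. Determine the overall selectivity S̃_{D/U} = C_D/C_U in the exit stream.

Exit C_A = C_{A0}(1−X) = 5.68×0.436 = 2.476 mol·L⁻¹.
In a CSTR the entire volume is at exit conditions, so r_D = 0.759×2.476^0.5 = 1.194 and r_U = 2.81×2.476^2 = 17.23.
Overall selectivity = C_D/C_U = r_Dτ/(r_Uτ) = r_D/r_U = 0.0693.

0.0693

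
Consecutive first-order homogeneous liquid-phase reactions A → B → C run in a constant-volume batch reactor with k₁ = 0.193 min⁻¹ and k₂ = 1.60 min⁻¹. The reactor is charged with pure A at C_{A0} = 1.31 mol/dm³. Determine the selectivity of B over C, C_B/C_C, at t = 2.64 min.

0.252

The intermediate concentration in a first-order A→B→C sequence is C_B = k₁C_{A0}(e^(−k₁t) − e^(−k₂t))/(k₂−k₁).
e^(−k₁t) = e^(−0.193×2.64) = e^(−0.5095) = 0.6008; e^(−k₂t) = e^(−4.224) = 0.01464.
C_B = 0.193×1.31/(1.60−0.193) × (0.6008−0.01464) = 0.1797×0.5861 = 0.1053 mol/dm³.
C_A = C_{A0}e^(−k₁t) = 0.7870 mol/dm³, so C_C = C_{A0}−C_A−C_B = 0.4176 mol/dm³; C_B/C_C = 0.252.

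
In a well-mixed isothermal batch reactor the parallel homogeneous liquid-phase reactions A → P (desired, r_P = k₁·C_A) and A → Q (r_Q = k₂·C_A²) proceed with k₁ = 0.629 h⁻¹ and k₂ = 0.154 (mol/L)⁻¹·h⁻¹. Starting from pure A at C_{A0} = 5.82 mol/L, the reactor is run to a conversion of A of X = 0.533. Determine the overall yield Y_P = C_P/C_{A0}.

0.264

C_A = C_{A0}(1−X) = 2.718 mol/L.
Along a PFR/batch, dC_P/dC_A = −r_P/(r_P+r_Q) = −k₁/(k₁+k₂·C_A).
Integrating from C_{A0} to C_A: C_P = (0.629/0.154)·ln[(0.629+0.154·5.82)/(0.629+0.154·2.72)] = 4.084·ln(1.525/1.048) = 1.535 mol/L.
Y_P = C_P/C_{A0} = 1.535/5.82 = 0.264.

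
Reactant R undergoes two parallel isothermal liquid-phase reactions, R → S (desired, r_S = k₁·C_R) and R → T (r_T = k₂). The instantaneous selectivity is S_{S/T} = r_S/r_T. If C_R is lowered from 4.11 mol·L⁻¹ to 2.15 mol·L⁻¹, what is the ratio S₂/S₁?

S_{S/T} = (k₁/k₂)·C_R, so S₂/S₁ = (C_{R,2}/C_{R,1}).
= 2.15/4.11 = 0.523.
Selectivity toward S falls as C_R falls — high-concentration operation is favoured.

0.523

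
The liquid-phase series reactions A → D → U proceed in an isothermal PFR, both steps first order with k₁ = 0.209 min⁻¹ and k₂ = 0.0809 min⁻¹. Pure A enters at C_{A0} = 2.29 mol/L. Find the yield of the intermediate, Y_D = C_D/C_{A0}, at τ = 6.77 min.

0.547

The intermediate concentration in a first-order A→B→C sequence is C_D = k₁C_{A0}(e^(−k₁τ) − e^(−k₂τ))/(k₂−k₁).
e^(−k₁τ) = e^(−0.209×6.77) = e^(−1.415) = 0.2429; e^(−k₂τ) = e^(−0.5477) = 0.5783.
C_D = 0.209×2.29/(0.0809−0.209) × (0.2429−0.5783) = (-3.736)×(-0.3353) = 1.253 mol/L.
Y_D = C_D/C_{A0} = 1.253/2.29 = 0.547.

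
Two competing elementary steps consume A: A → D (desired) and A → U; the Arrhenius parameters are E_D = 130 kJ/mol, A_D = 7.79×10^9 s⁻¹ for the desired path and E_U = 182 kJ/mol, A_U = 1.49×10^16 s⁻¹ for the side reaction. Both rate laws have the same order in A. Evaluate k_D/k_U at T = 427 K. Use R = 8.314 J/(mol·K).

Since both paths have the same order in A, the concentration cancels and S_{D/U} = k_D/k_U = (A_D/A_U)·exp[(E_U−E_D)/(RT)].
(E_U−E_D)/(RT) = (182−130)×10³/(8.314×427) = 52000/3550 = 14.65.
k_D/k_U = (7.79×10^9/1.49×10^16)·exp(14.65) = 5.228×10^-7 × 2.298×10^6 = 1.20.
Since E_D < E_U, lowering the temperature improves selectivity toward D.

1.20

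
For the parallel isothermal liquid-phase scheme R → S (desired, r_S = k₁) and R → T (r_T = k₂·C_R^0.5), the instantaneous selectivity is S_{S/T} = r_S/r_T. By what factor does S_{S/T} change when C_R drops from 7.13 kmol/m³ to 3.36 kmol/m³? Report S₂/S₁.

1.46

S_{S/T} = (k₁/k₂)·C_R^-0.5, so S₂/S₁ = (C_{R,2}/C_{R,1})^-0.5.
= (3.36/7.13)^(-0.5) = (0.4712)^(-0.5) = 1.46.
Selectivity toward S rises as C_R falls — low-concentration operation is favoured.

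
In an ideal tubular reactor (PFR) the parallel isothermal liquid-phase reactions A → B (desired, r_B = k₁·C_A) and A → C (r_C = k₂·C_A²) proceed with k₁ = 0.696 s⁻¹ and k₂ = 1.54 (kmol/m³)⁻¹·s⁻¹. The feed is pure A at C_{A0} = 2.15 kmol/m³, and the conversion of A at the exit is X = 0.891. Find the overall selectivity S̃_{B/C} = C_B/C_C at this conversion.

0.459

C_A = C_{A0}(1−X) = 0.2343 kmol/m³.
Along a PFR/batch, dC_B/dC_A = −r_B/(r_B+r_C) = −k₁/(k₁+k₂·C_A).
Integrating from C_{A0} to C_A: C_B = (0.696/1.54)·ln[(0.696+1.54·2.15)/(0.696+1.54·0.234)] = 0.4519·ln(4.007/1.057) = 0.6023 kmol/m³.
C_C = (C_{A0}−C_A)−C_B = 1.313 kmol/m³; S̃_{B/C} = 0.6023/1.313 = 0.459.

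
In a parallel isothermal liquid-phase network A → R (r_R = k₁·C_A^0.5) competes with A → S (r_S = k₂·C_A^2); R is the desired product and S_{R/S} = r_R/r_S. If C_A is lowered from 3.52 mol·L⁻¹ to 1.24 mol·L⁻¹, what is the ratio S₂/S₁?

4.78

S_{R/S} = (k₁/k₂)·C_A^-1.5, so S₂/S₁ = (C_{A,2}/C_{A,1})^-1.5.
= (1.24/3.52)^(-1.5) = (0.3523)^(-1.5) = 4.78.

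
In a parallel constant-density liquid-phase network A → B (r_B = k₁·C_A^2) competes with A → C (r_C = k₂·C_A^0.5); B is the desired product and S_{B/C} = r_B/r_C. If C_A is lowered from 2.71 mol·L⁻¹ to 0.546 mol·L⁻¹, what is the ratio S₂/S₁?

0.0904

S_{B/C} = (k₁/k₂)·C_A^1.5, so S₂/S₁ = (C_{A,2}/C_{A,1})^1.5.
= (0.546/2.71)^1.5 = (0.2015)^1.5 = 0.0904.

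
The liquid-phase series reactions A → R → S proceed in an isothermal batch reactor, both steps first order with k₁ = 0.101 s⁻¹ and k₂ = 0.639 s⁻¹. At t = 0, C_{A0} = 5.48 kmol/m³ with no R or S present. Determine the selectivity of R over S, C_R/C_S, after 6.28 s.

The intermediate concentration in a first-order A→B→C sequence is C_R = k₁C_{A0}(e^(−k₁t) − e^(−k₂t))/(k₂−k₁).
e^(−k₁t) = e^(−0.101×6.28) = e^(−0.6343) = 0.5303; e^(−k₂t) = e^(−4.013) = 0.01808.
C_R = 0.101×5.48/(0.639−0.101) × (0.5303−0.01808) = 1.029×0.5122 = 0.5270 kmol/m³.
C_A = C_{A0}e^(−k₁t) = 2.906 kmol/m³, so C_S = C_{A0}−C_A−C_R = 2.047 kmol/m³; C_R/C_S = 0.257.

0.257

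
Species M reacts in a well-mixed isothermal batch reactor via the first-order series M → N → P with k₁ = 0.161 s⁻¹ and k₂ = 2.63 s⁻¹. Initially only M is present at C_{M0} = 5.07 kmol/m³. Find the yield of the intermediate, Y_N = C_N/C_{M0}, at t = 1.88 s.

For first-order series with pure M initially, C_N(t) = k₁C_{M0}/(k₂−k₁)·(e^(−k₁t) − e^(−k₂t)).
e^(−k₁t) = e^(−0.161×1.88) = e^(−0.3027) = 0.7388; e^(−k₂t) = e^(−4.944) = 0.007123.
C_N = 0.161×5.07/(2.63−0.161) × (0.7388−0.007123) = 0.3306×0.7317 = 0.2419 kmol/m³.
Y_N = C_N/C_{M0} = 0.2419/5.07 = 0.0477.

0.0477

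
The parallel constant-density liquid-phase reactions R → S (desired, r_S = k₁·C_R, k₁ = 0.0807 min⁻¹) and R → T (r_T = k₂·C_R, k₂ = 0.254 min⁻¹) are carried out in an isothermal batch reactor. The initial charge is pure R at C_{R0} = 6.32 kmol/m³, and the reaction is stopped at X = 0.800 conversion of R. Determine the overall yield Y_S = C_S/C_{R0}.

C_R = C_{R0}(1−X) = 1.264 kmol/m³.
Both paths are first order in R, so the instantaneous fraction to S is constant: dC_S/d(−C_R) = k₁/(k₁+k₂) = 0.2411.
C_S = 0.2411·(C_{R0}−C_R) = 0.2411×5.056 = 1.22 kmol/m³.
Y_S = C_S/C_{R0} = 1.219/6.32 = 0.193.

0.193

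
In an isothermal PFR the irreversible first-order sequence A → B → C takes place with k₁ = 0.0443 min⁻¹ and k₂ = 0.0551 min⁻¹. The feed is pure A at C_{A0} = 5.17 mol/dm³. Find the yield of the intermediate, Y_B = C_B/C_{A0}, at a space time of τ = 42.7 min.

For first-order series with pure A initially, C_B(τ) = k₁C_{A0}/(k₂−k₁)·(e^(−k₁τ) − e^(−k₂τ)).
e^(−k₁τ) = e^(−0.0443×42.7) = e^(−1.892) = 0.1508; e^(−k₂τ) = e^(−2.353) = 0.09511.
C_B = 0.0443×5.17/(0.0551−0.0443) × (0.1508−0.09511) = 21.21×0.05572 = 1.182 mol/dm³.
Y_B = C_B/C_{A0} = 1.182/5.17 = 0.229.

0.229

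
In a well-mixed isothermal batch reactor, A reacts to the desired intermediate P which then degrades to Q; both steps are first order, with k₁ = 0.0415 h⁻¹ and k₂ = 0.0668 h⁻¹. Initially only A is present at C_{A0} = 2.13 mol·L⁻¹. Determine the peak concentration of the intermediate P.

Evaluating C_P at t_opt = ln(k₂/k₁)/(k₂−k₁) gives C_{P,max}/C_{A0} = (k₁/k₂)^[k₂/(k₂−k₁)].
= (0.0415/0.0668)^(0.0668/(0.0668−0.0415)) = (0.6213)^(2.640) = 0.2846.
C_{P,max} = 0.2846×2.13 = 0.606 mol·L⁻¹.

0.606 mol·L⁻¹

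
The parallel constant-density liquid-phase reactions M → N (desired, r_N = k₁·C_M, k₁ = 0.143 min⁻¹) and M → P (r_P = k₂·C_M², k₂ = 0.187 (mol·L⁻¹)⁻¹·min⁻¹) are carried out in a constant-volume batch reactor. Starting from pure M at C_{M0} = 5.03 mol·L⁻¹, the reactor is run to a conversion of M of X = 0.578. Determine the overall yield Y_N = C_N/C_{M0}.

C_M = C_{M0}(1−X) = 2.123 mol·L⁻¹.
Along a PFR/batch, dC_N/dC_M = −r_N/(r_N+r_P) = −k₁/(k₁+k₂·C_M).
Integrating from C_{M0} to C_M: C_N = (0.143/0.187)·ln[(0.143+0.187·5.03)/(0.143+0.187·2.12)] = 0.7647·ln(1.084/0.5399) = 0.5327 mol·L⁻¹.
Y_N = C_N/C_{M0} = 0.5327/5.03 = 0.106.

0.106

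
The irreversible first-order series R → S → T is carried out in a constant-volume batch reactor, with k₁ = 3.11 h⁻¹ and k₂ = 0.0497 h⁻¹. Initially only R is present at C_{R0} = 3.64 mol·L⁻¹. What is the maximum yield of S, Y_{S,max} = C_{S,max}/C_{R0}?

0.935

Evaluating C_S at t_opt = ln(k₂/k₁)/(k₂−k₁) gives C_{S,max}/C_{R0} = (k₁/k₂)^[k₂/(k₂−k₁)].
= (3.11/0.0497)^(0.0497/(0.0497−3.11)) = (62.58)^(-0.01624) = 0.9350.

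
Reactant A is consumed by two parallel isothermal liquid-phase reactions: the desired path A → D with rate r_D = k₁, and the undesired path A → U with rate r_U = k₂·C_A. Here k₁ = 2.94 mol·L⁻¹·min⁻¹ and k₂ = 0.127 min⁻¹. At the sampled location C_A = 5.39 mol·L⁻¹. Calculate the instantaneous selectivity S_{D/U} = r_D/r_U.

4.29

S_{D/U} = r_D/r_U = (k₁)/(k₂·C_A) = (k₁/k₂)·C_A⁻¹.
= (2.94) / (0.127×5.390) = 2.940/0.6845 = 4.29.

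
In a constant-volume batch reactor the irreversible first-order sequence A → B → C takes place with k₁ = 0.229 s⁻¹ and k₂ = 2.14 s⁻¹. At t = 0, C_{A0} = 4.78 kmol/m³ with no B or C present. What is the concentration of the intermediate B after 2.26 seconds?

Solving the coupled first-order balances gives C_B(t) = [k₁/(k₂−k₁)]·C_{A0}·(e^(−k₁t) − e^(−k₂t)).
e^(−k₁t) = e^(−0.229×2.26) = e^(−0.5175) = 0.5960; e^(−k₂t) = e^(−4.836) = 0.007936.
C_B = 0.229×4.78/(2.14−0.229) × (0.5960−0.007936) = 0.5728×0.5880 = 0.3368 kmol/m³.

0.337 kmol/m³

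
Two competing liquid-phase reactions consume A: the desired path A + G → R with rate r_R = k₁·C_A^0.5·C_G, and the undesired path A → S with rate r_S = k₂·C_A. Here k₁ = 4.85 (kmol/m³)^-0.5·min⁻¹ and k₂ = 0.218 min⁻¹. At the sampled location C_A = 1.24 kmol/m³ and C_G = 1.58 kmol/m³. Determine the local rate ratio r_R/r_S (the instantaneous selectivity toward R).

31.6

S_{R/S} = r_R/r_S = (k₁·C_A^0.5·C_G)/(k₂·C_A) = (k₁/k₂)·C_A^-0.5·C_G.
= (4.85×1.240^0.5×1.580) / (0.218×1.240) = 8.533/0.2703 = 31.6.
The undesired path is higher order in A, so low C_A (CSTR or dilute feed) favours R.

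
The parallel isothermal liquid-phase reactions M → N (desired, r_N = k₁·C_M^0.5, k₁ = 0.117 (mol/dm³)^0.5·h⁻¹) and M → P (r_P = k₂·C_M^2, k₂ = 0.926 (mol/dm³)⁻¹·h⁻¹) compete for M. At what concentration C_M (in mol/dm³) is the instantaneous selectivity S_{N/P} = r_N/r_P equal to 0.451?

S_{N/P} = (k₁/k₂)·C_M^-1.5 ⇒ C_M = (S·k₂/k₁)^(1/(-1.5)).
= (0.451×0.926/0.117)^(-0.6667) = (3.569)^(-0.6667) = 0.428 mol/dm³.

0.428 mol/dm³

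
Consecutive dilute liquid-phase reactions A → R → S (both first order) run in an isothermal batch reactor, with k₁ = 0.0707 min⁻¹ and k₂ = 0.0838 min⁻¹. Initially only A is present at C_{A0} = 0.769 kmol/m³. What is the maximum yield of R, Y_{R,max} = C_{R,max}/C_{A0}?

0.337

At the optimum, C_{R,max}/C_{A0} = (k₁/k₂)^[k₂/(k₂−k₁)].
= (0.0707/0.0838)^(0.0838/(0.0838−0.0707)) = (0.8437)^(6.397) = 0.3371.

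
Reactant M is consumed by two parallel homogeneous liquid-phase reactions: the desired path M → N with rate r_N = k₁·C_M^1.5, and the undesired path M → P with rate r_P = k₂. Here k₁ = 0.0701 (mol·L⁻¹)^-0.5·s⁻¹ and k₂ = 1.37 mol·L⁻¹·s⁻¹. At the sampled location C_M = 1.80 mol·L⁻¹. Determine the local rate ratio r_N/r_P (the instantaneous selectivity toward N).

S_{N/P} = r_N/r_P = (k₁·C_M^1.5)/(k₂) = (k₁/k₂)·C_M^1.5.
= (0.0701×1.800^1.5) / (1.37) = 0.1693/1.370 = 0.124.

0.124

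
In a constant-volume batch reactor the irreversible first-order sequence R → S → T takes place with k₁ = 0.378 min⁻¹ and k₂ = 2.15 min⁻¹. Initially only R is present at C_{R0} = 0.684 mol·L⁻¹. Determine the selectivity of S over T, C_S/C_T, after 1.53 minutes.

For first-order series with pure R initially, C_S(t) = k₁C_{R0}/(k₂−k₁)·(e^(−k₁t) − e^(−k₂t)).
e^(−k₁t) = e^(−0.378×1.53) = e^(−0.5783) = 0.5608; e^(−k₂t) = e^(−3.289) = 0.03727.
C_S = 0.378×0.684/(2.15−0.378) × (0.5608−0.03727) = 0.1459×0.5236 = 0.07639 mol·L⁻¹.
C_R = C_{R0}e^(−k₁t) = 0.3836 mol·L⁻¹, so C_T = C_{R0}−C_R−C_S = 0.2240 mol·L⁻¹; C_S/C_T = 0.341.

0.341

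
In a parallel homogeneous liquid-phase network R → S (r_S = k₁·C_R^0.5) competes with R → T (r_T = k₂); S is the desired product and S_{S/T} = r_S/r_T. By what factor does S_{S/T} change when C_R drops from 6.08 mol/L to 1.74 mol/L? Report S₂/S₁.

S_{S/T} = (k₁/k₂)·C_R^0.5, so S₂/S₁ = (C_{R,2}/C_{R,1})^0.5.
= (1.74/6.08)^0.5 = (0.2862)^0.5 = 0.535.
Selectivity toward S falls as C_R falls — high-concentration operation is favoured.

0.535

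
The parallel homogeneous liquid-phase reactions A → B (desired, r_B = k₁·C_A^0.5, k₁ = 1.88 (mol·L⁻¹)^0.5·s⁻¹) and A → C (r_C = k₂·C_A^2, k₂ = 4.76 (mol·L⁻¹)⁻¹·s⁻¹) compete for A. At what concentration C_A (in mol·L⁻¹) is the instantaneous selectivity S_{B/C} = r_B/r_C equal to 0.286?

S_{B/C} = (k₁/k₂)·C_A^-1.5 ⇒ C_A = (S·k₂/k₁)^(1/(-1.5)).
= (0.286×4.76/1.88)^(-0.6667) = (0.7241)^(-0.6667) = 1.24 mol·L⁻¹.

1.24 mol·L⁻¹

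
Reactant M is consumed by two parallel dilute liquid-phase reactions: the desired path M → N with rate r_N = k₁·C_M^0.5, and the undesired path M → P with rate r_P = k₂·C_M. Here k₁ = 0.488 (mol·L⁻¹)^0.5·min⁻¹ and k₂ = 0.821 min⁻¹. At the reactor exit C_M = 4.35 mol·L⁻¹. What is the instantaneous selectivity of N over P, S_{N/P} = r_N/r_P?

0.285

S_{N/P} = r_N/r_P = (k₁·C_M^0.5)/(k₂·C_M) = (k₁/k₂)·C_M^-0.5.
= (0.488×4.350^0.5) / (0.821×4.350) = 1.018/3.571 = 0.285.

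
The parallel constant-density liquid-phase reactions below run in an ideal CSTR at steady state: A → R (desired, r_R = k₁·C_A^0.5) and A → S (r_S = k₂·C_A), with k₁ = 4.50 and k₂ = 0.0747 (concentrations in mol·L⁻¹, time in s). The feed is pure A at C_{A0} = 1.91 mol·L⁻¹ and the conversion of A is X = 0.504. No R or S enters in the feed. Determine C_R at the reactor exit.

0.947 mol·L⁻¹

Exit C_A = C_{A0}(1−X) = 1.91×0.496 = 0.9474 mol·L⁻¹.
In a CSTR the entire volume is at exit conditions, so r_R = 4.50×0.9474^0.5 = 4.380 and r_S = 0.0747×0.9474 = 0.07077.
Fraction of consumed A going to R: r_R/(r_R+r_S) = 0.9841.
C_R = 0.9841·C_{A0}·X = 0.9841×1.91×0.504 = 0.947 mol·L⁻¹.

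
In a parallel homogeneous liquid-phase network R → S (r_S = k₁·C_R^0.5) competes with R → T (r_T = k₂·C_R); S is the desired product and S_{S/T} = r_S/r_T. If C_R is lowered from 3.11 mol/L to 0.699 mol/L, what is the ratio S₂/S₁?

2.11

S_{S/T} = (k₁/k₂)·C_R^-0.5, so S₂/S₁ = (C_{R,2}/C_{R,1})^-0.5.
= (0.699/3.11)^(-0.5) = (0.2248)^(-0.5) = 2.11.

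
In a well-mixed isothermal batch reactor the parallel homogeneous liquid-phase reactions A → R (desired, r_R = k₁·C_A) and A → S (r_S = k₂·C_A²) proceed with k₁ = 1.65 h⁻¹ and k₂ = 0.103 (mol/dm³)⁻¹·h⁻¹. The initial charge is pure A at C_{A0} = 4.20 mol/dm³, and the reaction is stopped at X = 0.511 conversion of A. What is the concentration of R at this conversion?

1.80 mol/dm³

C_A = C_{A0}(1−X) = 2.054 mol/dm³.
Along a PFR/batch, dC_R/dC_A = −r_R/(r_R+r_S) = −k₁/(k₁+k₂·C_A).
Integrating from C_{A0} to C_A: C_R = (1.65/0.103)·ln[(1.65+0.103·4.20)/(1.65+0.103·2.05)] = 16.02·ln(2.083/1.862) = 1.798 mol/dm³.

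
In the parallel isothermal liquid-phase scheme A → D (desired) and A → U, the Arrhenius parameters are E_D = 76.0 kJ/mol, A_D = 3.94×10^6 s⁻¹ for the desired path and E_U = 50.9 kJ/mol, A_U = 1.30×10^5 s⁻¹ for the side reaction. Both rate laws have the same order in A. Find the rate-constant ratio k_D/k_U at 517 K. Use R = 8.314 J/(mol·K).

k_D/k_U = (A_D/A_U)·exp[−(E_D−E_U)/(RT)] = (A_D/A_U)·exp[(E_U−E_D)/(RT)].
(E_U−E_D)/(RT) = (50.9−76.0)×10³/(8.314×517) = -25100/4298 = -5.839.
k_D/k_U = (3.94×10^6/1.30×10^5)·exp(-5.839) = 30.31 × 0.002910 = 0.0882.

0.0882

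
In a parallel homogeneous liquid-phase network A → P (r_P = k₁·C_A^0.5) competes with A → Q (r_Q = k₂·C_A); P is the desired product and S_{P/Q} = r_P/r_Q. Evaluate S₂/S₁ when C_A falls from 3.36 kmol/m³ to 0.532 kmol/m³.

S_{P/Q} = (k₁/k₂)·C_A^-0.5, so S₂/S₁ = (C_{A,2}/C_{A,1})^-0.5.
= (0.532/3.36)^(-0.5) = (0.1583)^(-0.5) = 2.51.

2.51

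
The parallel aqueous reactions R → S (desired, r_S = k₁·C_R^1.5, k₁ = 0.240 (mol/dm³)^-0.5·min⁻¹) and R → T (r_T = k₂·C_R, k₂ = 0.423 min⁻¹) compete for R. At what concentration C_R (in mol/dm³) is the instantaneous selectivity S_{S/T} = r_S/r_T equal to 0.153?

0.0727 mol/dm³

S_{S/T} = (k₁/k₂)·C_R^0.5 ⇒ C_R = (S·k₂/k₁)^(2).
= (0.153×0.423/0.240)^(2) = (0.2697)^(2) = 0.0727 mol/dm³.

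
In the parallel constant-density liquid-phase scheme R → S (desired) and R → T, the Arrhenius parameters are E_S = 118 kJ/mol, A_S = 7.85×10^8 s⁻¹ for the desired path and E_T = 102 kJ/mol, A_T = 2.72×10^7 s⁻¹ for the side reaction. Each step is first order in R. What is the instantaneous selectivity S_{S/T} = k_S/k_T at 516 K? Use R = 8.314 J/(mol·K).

k_S/k_T = (A_S/A_T)·exp[−(E_S−E_T)/(RT)] = (A_S/A_T)·exp[(E_T−E_S)/(RT)].
(E_T−E_S)/(RT) = (102−118)×10³/(8.314×516) = -16000/4290 = -3.730.
k_S/k_T = (7.85×10^8/2.72×10^7)·exp(-3.730) = 28.86 × 0.02400 = 0.693.

0.693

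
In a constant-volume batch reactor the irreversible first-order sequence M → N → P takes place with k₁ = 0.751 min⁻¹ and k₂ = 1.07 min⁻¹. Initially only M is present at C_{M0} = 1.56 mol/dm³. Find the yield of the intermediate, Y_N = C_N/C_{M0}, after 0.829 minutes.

Solving the coupled first-order balances gives C_N(t) = [k₁/(k₂−k₁)]·C_{M0}·(e^(−k₁t) − e^(−k₂t)).
e^(−k₁t) = e^(−0.751×0.829) = e^(−0.6226) = 0.5366; e^(−k₂t) = e^(−0.8870) = 0.4119.
C_N = 0.751×1.56/(1.07−0.751) × (0.5366−0.4119) = 3.673×0.1247 = 0.4579 mol/dm³.
Y_N = C_N/C_{M0} = 0.4579/1.56 = 0.294.

0.294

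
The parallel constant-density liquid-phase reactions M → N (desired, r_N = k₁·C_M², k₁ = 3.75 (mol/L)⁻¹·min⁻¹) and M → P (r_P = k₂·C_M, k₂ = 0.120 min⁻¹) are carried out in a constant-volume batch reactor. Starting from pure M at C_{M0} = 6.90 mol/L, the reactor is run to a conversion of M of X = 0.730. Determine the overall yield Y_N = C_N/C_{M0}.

0.724

C_M = C_{M0}(1−X) = 1.863 mol/L.
Along a PFR/batch, dC_P/dC_M = −r_P/(r_N+r_P) = −k₂/(k₂+k₁·C_M).
Integrating from C_{M0} to C_M: C_P = (0.120/3.75)·ln[(0.120+3.75·6.90)/(0.120+3.75·1.86)] = 0.03200·ln(26.00/7.106) = 0.04150 mol/L.
Then C_N = (C_{M0}−C_M) − C_P = 5.037 − 0.04150 = 4.995 mol/L.
Y_N = C_N/C_{M0} = 4.995/6.90 = 0.724.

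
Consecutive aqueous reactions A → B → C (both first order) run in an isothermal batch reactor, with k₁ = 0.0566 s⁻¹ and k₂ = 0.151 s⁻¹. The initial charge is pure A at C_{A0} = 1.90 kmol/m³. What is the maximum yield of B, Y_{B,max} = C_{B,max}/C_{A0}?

Evaluating C_B at t_opt = ln(k₂/k₁)/(k₂−k₁) gives C_{B,max}/C_{A0} = (k₁/k₂)^[k₂/(k₂−k₁)].
= (0.0566/0.151)^(0.151/(0.151−0.0566)) = (0.3748)^(1.600) = 0.2081.

0.208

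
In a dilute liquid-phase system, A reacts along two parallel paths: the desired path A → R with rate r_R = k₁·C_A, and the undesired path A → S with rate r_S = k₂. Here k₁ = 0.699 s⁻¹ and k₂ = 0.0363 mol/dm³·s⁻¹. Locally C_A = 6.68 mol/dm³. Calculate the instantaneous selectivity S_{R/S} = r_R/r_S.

129

S_{R/S} = r_R/r_S = (k₁·C_A)/(k₂) = (k₁/k₂)·C_A.
= (0.699×6.680) / (0.0363) = 4.669/0.03630 = 129.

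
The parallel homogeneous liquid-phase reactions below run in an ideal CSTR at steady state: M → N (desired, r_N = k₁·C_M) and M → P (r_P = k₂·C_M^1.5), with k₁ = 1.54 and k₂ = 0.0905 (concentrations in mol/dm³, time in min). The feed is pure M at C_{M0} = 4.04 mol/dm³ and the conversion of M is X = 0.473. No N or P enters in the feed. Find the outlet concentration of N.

1.76 mol/dm³

Exit C_M = C_{M0}(1−X) = 4.04×0.527 = 2.129 mol/dm³.
A CSTR operates uniformly at the exit composition, giving r_N = 3.279 and r_P = 0.2811 (each k·C_M^n at C_M = 2.129).
Fraction of consumed M going to N: r_N/(r_N+r_P) = 0.9210.
C_N = 0.9210·C_{M0}·X = 0.9210×4.04×0.473 = 1.76 mol/dm³.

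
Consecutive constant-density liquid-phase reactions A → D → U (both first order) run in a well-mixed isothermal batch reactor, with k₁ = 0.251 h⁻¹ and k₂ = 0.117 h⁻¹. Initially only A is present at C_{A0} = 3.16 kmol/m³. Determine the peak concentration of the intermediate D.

1.62 kmol/m³

At the optimum, C_{D,max}/C_{A0} = (k₁/k₂)^[k₂/(k₂−k₁)].
= (0.251/0.117)^(0.117/(0.117−0.251)) = (2.145)^(-0.8731) = 0.5135.
C_{D,max} = 0.5135×3.16 = 1.62 kmol/m³.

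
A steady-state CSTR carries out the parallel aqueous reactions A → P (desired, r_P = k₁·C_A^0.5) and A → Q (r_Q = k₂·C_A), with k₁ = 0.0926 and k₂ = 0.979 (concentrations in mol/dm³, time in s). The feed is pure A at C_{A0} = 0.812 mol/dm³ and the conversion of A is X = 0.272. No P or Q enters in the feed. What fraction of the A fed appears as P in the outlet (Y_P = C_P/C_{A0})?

0.0298

Exit C_A = C_{A0}(1−X) = 0.812×0.728 = 0.5911 mol/dm³.
Rates in a CSTR are evaluated at the outlet concentration: r_P = 0.0926×0.5911^0.5 = 0.07120, r_Q = 0.979×0.5911 = 0.5787.
Fraction of consumed A going to P: r_P/(r_P+r_Q) = 0.1095.
C_P = 0.1095·C_{A0}·X = 0.1095×0.812×0.272 = 0.0242 mol/dm³; Y_P = C_P/C_{A0} = 0.0298.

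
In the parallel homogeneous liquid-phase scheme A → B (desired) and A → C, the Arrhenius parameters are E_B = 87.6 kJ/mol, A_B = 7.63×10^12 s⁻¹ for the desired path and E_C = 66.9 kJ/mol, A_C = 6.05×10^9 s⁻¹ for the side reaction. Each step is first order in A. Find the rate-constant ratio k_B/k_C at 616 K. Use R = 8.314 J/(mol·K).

k_B/k_C = (A_B/A_C)·exp[−(E_B−E_C)/(RT)] = (A_B/A_C)·exp[(E_C−E_B)/(RT)].
(E_C−E_B)/(RT) = (66.9−87.6)×10³/(8.314×616) = -20700/5121 = -4.042.
k_B/k_C = (7.63×10^12/6.05×10^9)·exp(-4.042) = 1261 × 0.01757 = 22.2.
Since E_B > E_C, raising the temperature improves selectivity toward B.

22.2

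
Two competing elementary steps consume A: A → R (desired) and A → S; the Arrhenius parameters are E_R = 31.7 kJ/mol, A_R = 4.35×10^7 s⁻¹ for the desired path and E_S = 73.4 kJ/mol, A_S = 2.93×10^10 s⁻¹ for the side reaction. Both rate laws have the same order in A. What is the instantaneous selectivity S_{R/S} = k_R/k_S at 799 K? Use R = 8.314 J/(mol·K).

0.790

Since both paths have the same order in A, the concentration cancels and S_{R/S} = k_R/k_S = (A_R/A_S)·exp[(E_S−E_R)/(RT)].
(E_S−E_R)/(RT) = (73.4−31.7)×10³/(8.314×799) = 41700/6643 = 6.277.
k_R/k_S = (4.35×10^7/2.93×10^10)·exp(6.277) = 0.001485 × 532.4 = 0.790.
Since E_R < E_S, lowering the temperature improves selectivity toward R.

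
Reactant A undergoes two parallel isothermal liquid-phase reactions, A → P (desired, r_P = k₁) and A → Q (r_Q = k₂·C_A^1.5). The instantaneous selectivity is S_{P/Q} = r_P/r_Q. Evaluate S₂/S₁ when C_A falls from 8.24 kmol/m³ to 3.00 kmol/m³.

S_{P/Q} = (k₁/k₂)·C_A^-1.5, so S₂/S₁ = (C_{A,2}/C_{A,1})^-1.5.
= (3.00/8.24)^(-1.5) = (0.3641)^(-1.5) = 4.55.

4.55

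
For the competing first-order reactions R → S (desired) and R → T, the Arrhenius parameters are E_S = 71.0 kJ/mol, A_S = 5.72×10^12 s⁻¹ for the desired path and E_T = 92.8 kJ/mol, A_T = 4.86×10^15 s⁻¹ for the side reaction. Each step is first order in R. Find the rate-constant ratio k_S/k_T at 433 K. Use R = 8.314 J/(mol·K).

k_S/k_T = (A_S/A_T)·exp[−(E_S−E_T)/(RT)] = (A_S/A_T)·exp[(E_T−E_S)/(RT)].
(E_T−E_S)/(RT) = (92.8−71.0)×10³/(8.314×433) = 21800/3600 = 6.056.
k_S/k_T = (5.72×10^12/4.86×10^15)·exp(6.056) = 0.001177 × 426.5 = 0.502.

0.502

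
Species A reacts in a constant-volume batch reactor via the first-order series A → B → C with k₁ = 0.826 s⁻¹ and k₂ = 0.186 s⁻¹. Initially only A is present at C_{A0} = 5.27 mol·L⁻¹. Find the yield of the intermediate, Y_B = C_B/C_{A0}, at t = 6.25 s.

0.396

Solving the coupled first-order balances gives C_B(t) = [k₁/(k₂−k₁)]·C_{A0}·(e^(−k₁t) − e^(−k₂t)).
e^(−k₁t) = e^(−0.826×6.25) = e^(−5.162) = 0.005727; e^(−k₂t) = e^(−1.163) = 0.3127.
C_B = 0.826×5.27/(0.186−0.826) × (0.005727−0.3127) = (-6.802)×(-0.3070) = 2.088 mol·L⁻¹.
Y_B = C_B/C_{A0} = 2.088/5.27 = 0.396.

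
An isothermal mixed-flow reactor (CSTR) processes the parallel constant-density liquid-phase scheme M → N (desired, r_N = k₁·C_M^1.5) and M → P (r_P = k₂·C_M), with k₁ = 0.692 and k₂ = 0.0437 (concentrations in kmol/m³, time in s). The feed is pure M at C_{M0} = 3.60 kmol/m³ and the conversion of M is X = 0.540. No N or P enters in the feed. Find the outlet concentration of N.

1.85 kmol/m³

Exit C_M = C_{M0}(1−X) = 3.60×0.460 = 1.656 kmol/m³.
In a CSTR the entire volume is at exit conditions, so r_N = 0.692×1.656^1.5 = 1.475 and r_P = 0.0437×1.656 = 0.07237.
Fraction of consumed M going to N: r_N/(r_N+r_P) = 0.9532.
C_N = 0.9532·C_{M0}·X = 0.9532×3.60×0.540 = 1.85 kmol/m³.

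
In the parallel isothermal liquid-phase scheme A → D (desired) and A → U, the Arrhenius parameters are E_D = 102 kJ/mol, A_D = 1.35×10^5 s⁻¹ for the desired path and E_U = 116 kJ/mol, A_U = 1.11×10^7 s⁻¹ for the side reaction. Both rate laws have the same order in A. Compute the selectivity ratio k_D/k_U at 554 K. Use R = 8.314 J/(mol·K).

0.254

Since both paths have the same order in A, the concentration cancels and S_{D/U} = k_D/k_U = (A_D/A_U)·exp[(E_U−E_D)/(RT)].
(E_U−E_D)/(RT) = (116−102)×10³/(8.314×554) = 14000/4606 = 3.040.
k_D/k_U = (1.35×10^5/1.11×10^7)·exp(3.040) = 0.01216 × 20.90 = 0.254.
Since E_D < E_U, lowering the temperature improves selectivity toward D.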